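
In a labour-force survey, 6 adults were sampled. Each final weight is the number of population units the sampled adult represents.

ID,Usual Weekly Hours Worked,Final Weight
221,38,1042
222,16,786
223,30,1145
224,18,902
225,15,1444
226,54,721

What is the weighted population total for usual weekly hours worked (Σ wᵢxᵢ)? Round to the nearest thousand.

163000

Weighted total = 38×1042 + 16×786 + 30×1145 + 18×902 + 15×1444 + 54×721
  = 39596 + 12576 + 34350 + 16236 + 21660 + 38934 = 163352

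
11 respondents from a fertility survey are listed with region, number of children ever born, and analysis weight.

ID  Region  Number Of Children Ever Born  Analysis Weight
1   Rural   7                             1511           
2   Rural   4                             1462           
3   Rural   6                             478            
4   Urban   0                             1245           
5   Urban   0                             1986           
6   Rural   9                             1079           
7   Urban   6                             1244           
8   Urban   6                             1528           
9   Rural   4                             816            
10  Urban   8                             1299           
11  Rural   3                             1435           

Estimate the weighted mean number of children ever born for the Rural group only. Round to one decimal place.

5.4

Rural rows: 1, 2, 3, 6, 9, 11
Weighted sum = 7×1511 + 4×1462 + 6×478 + 9×1079 + 4×816 + 3×1435
  = 10577 + 5848 + 2868 + 9711 + 3264 + 4305 = 36573
Sum of weights = 1511 + 1462 + 478 + 1079 + 816 + 1435 = 6781
Weighted mean = 36573 / 6781 = 5.3934523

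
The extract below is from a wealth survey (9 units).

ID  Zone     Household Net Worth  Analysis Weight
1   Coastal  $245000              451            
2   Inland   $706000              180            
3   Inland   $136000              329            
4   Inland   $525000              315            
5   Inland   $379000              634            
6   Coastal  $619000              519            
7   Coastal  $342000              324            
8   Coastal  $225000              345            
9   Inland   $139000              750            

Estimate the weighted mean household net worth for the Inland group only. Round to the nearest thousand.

Inland rows: 2, 3, 4, 5, 9
Weighted sum = 706000×180 + 136000×329 + 525000×315 + 379000×634 + 139000×750
  = 127080000 + 44744000 + 165375000 + 240286000 + 104250000 = 681735000
Sum of weights = 180 + 329 + 315 + 634 + 750 = 2208
Weighted mean = 681735000 / 2208 = 308756.79

309000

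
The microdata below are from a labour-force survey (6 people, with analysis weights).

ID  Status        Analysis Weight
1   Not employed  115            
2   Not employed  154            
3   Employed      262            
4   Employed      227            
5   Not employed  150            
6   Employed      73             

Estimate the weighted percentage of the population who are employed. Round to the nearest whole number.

57

Sum of weights for 'Employed' = 262 + 227 + 73 = 562
Total weight = 115 + 154 + 262 + 227 + 150 + 73 = 981
Weighted proportion = 562 / 981 = 0.57288481 → 57.288481%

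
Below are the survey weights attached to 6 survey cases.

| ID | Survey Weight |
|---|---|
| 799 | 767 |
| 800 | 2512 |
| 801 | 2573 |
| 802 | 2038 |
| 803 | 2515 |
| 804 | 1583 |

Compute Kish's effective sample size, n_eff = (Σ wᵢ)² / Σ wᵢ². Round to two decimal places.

5.42

Σ wᵢ = 767 + 2512 + 2573 + 2038 + 2515 + 1583 = 11988
Σ wᵢ² = 588289 + 6310144 + 6620329 + 4153444 + 6325225 + 2505889 = 26503320
n_eff = 11988² / 26503320 = 143712144 / 26503320 = 5.4224204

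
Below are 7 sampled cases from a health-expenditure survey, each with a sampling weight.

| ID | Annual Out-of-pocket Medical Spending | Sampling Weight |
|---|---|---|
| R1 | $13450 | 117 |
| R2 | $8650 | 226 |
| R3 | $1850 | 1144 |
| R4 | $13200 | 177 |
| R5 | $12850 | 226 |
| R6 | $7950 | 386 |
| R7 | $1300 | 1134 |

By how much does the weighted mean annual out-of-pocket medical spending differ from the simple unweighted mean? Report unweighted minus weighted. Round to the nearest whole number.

3940

Unweighted sum = 13450 + 8650 + 1850 + 13200 + 12850 + 7950 + 1300 = 59250
Unweighted mean = 59250 / 7 = 8464.2857
Weighted sum = 13450×117 + 8650×226 + 1850×1144 + 13200×177 + 12850×226 + 7950×386 + 1300×1134
  = 1573650 + 1954900 + 2116400 + 2336400 + 2904100 + 3068700 + 1474200 = 15428350
Sum of weights = 117 + 226 + 1144 + 177 + 226 + 386 + 1134 = 3410
Weighted mean = 15428350 / 3410 = 4524.4428
Difference (unweighted minus weighted) = 3939.8429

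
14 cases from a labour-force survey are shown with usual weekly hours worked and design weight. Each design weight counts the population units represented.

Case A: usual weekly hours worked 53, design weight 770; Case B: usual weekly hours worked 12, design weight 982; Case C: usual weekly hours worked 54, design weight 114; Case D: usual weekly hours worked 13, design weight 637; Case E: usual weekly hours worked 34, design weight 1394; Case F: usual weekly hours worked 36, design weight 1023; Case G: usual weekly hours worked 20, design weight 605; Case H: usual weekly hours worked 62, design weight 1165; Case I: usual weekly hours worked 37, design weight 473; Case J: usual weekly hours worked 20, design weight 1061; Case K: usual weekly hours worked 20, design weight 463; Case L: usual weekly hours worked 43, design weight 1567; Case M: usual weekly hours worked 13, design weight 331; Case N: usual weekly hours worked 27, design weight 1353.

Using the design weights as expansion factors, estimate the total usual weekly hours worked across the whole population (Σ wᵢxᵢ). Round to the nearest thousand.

392000

Weighted total = 391781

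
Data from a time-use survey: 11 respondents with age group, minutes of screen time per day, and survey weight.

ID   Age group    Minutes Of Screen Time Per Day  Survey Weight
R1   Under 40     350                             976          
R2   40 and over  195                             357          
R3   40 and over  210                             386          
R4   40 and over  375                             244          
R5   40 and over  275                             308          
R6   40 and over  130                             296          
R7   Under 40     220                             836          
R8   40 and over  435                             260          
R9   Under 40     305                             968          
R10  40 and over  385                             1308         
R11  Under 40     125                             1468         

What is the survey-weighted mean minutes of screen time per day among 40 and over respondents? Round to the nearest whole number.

311

40 and over rows: R2, R3, R4, R5, R6, R8, R10
Weighted sum = 982035
Sum of weights = 357 + 386 + 244 + 308 + 296 + 260 + 1308 = 3159
Weighted mean = 982035 / 3159 = 310.86895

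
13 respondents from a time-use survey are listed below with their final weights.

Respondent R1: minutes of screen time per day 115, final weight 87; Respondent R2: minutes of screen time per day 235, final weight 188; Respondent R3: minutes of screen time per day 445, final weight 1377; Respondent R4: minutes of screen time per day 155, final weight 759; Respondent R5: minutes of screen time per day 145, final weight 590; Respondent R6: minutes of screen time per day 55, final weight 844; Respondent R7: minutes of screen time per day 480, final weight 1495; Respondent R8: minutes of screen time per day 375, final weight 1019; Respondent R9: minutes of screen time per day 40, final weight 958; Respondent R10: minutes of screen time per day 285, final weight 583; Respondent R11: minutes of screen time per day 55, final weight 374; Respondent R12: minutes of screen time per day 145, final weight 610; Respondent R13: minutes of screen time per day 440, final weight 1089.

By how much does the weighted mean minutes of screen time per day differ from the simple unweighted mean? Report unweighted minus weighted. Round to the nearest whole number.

Unweighted sum = 2970
Unweighted mean = 2970 / 13 = 228.46154
Weighted sum = 2808945
Sum of weights = 9973
Weighted mean = 2808945 / 9973 = 281.65497
Difference (unweighted minus weighted) = -53.19343

-53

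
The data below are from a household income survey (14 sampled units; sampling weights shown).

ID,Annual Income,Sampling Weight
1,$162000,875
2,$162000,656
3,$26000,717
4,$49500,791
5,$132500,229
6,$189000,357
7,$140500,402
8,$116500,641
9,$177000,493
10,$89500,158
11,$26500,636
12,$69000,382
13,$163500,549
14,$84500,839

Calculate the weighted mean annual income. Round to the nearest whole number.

108746

Weighted sum = 840062500
Sum of weights = 7725
Weighted mean = 840062500 / 7725 = 108745.95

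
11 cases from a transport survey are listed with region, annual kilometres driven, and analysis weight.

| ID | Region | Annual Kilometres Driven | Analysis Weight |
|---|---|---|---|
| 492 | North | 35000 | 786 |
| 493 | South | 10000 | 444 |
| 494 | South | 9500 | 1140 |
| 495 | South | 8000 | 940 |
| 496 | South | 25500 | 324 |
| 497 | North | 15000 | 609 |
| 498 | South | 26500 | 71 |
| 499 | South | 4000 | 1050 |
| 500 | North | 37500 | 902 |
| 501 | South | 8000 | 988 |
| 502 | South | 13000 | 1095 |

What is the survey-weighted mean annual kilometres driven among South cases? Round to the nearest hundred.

9800

South rows: 493, 494, 495, 496, 498, 499, 501, 502
Weighted sum = 10000×444 + 9500×1140 + 8000×940 + 25500×324 + 26500×71 + 4000×1050 + 8000×988 + 13000×1095
  = 59272500
Sum of weights = 444 + 1140 + 940 + 324 + 71 + 1050 + 988 + 1095 = 6052
Weighted mean = 59272500 / 6052 = 9793.8698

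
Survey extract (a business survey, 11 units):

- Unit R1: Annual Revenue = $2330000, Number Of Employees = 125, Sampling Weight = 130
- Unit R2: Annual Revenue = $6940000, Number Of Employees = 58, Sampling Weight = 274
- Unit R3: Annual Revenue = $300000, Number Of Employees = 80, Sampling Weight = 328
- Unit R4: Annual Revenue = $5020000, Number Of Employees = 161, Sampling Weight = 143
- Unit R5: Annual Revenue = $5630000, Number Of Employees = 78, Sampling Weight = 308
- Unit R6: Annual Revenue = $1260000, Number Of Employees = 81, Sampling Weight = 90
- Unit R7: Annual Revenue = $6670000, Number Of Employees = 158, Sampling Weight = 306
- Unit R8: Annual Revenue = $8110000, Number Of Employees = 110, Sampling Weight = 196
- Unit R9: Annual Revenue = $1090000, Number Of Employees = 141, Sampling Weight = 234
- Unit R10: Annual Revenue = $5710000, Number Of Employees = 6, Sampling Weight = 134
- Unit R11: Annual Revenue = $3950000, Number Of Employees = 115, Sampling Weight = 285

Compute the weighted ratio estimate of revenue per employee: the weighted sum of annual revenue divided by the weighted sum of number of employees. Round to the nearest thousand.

Σ wᵢ·y = 2330000×130 + 6940000×274 + 300000×328 + 5020000×143 + 5630000×308 + 1260000×90 + 6670000×306 + 8110000×196 + 1090000×234 + 5710000×134 + 3950000×285
  = 302900000 + 1901560000 + 98400000 + 717860000 + 1734040000 + 113400000 + 2041020000 + 1589560000 + 255060000 + 765140000 + 1125750000 = 10644690000
Σ wᵢ·x = 125×130 + 58×274 + 80×328 + 161×143 + 78×308 + 81×90 + 158×306 + 110×196 + 141×234 + 6×134 + 115×285
  = 16250 + 15892 + 26240 + 23023 + 24024 + 7290 + 48348 + 21560 + 32994 + 804 + 32775 = 249200
Ratio = 10644690000 / 249200 = 42715.449

43000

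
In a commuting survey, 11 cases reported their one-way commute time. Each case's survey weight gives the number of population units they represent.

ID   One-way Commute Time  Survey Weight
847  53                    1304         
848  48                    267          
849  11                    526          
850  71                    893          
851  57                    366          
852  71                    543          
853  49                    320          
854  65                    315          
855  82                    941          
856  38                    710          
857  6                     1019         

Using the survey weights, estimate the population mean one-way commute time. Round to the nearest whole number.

Weighted sum = 356943
Sum of weights = 7204
Weighted mean = 356943 / 7204 = 49.54789

50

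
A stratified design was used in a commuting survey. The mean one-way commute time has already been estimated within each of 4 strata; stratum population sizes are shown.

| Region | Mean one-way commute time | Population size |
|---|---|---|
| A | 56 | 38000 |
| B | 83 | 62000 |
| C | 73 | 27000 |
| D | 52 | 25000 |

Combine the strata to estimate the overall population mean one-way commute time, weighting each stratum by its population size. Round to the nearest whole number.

Σ Nₕ·x̄ₕ = 56×38000 + 83×62000 + 73×27000 + 52×25000
  = 2128000 + 5146000 + 1971000 + 1300000 = 10545000
Σ Nₕ = 152000
Overall mean = 10545000 / 152000 = 69.375

69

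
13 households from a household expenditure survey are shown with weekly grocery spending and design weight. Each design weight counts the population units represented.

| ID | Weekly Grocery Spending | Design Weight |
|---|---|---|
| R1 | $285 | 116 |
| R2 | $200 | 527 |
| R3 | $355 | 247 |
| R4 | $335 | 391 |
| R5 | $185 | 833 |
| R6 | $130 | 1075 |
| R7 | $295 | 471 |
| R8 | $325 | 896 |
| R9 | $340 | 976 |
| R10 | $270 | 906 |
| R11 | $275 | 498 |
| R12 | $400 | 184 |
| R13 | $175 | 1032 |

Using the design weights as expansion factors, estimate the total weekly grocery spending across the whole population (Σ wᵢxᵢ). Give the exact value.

2048740

Weighted total = 2048740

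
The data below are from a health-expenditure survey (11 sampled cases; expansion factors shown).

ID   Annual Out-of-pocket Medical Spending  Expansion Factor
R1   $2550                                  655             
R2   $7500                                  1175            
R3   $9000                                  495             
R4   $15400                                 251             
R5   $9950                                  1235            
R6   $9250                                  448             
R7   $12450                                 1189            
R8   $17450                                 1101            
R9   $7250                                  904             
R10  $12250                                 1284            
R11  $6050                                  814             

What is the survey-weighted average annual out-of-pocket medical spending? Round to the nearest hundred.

Weighted sum = 2550×655 + 7500×1175 + 9000×495 + 15400×251 + 9950×1235 + 9250×448 + 12450×1189 + 17450×1101 + 7250×904 + 12250×1284 + 6050×814
  = 96458600
Sum of weights = 655 + 1175 + 495 + 251 + 1235 + 448 + 1189 + 1101 + 904 + 1284 + 814 = 9551
Weighted mean = 96458600 / 9551 = 10099.319

10100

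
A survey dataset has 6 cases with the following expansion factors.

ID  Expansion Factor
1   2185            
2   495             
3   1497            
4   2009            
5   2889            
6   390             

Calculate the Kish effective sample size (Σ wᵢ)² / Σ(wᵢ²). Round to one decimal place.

Σ wᵢ = 2185 + 495 + 1497 + 2009 + 2889 + 390 = 9465
Σ wᵢ² = 4774225 + 245025 + 2241009 + 4036081 + 8346321 + 152100 = 19794761
n_eff = 9465² / 19794761 = 89586225 / 19794761 = 4.5257543

4.5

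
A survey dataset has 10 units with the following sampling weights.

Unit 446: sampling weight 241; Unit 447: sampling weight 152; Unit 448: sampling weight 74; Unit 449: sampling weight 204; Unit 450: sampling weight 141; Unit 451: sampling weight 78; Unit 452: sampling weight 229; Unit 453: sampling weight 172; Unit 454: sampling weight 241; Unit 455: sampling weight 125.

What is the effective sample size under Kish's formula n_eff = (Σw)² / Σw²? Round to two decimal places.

8.86

Σ wᵢ = 241 + 152 + 74 + 204 + 141 + 78 + 229 + 172 + 241 + 125 = 1657
Σ wᵢ² = 58081 + 23104 + 5476 + 41616 + 19881 + 6084 + 52441 + 29584 + 58081 + 15625 = 309973
n_eff = 1657² / 309973 = 2745649 / 309973 = 8.8577037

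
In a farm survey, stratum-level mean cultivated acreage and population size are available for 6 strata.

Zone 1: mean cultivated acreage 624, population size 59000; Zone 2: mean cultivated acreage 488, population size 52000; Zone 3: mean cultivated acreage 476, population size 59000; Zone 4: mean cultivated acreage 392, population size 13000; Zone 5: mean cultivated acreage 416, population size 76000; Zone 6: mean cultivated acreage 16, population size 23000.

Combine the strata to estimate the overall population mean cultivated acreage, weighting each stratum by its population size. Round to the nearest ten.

Σ Nₕ·x̄ₕ = 624×59000 + 488×52000 + 476×59000 + 392×13000 + 416×76000 + 16×23000
  = 36816000 + 25376000 + 28084000 + 5096000 + 31616000 + 368000 = 127356000
Σ Nₕ = 282000
Overall mean = 127356000 / 282000 = 451.61702

450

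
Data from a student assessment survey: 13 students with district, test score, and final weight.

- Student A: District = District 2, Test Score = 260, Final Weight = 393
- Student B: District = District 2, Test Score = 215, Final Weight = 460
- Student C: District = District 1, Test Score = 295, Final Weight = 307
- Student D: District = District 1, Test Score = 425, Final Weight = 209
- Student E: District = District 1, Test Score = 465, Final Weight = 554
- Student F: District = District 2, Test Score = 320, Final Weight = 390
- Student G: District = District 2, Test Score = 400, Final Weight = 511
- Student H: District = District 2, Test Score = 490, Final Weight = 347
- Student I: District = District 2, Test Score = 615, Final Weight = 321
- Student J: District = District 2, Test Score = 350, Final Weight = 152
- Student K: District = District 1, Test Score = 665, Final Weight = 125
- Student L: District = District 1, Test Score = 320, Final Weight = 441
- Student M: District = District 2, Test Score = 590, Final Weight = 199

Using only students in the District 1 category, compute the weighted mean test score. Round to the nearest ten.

District 1 rows: C, D, E, K, L
Weighted sum = 295×307 + 425×209 + 465×554 + 665×125 + 320×441
  = 90565 + 88825 + 257610 + 83125 + 141120 = 661245
Sum of weights = 307 + 209 + 554 + 125 + 441 = 1636
Weighted mean = 661245 / 1636 = 404.18399

400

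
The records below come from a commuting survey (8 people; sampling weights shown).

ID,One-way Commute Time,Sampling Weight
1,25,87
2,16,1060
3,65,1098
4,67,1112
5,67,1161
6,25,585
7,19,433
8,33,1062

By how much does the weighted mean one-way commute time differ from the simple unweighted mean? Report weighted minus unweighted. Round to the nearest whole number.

6

Unweighted sum = 317
Unweighted mean = 317 / 8 = 39.625
Weighted sum = 25×87 + 16×1060 + 65×1098 + 67×1112 + 67×1161 + 25×585 + 19×433 + 33×1062
  = 2175 + 16960 + 71370 + 74504 + 77787 + 14625 + 8227 + 35046 = 300694
Sum of weights = 6598
Weighted mean = 300694 / 6598 = 45.573507
Difference (weighted minus unweighted) = 5.9485071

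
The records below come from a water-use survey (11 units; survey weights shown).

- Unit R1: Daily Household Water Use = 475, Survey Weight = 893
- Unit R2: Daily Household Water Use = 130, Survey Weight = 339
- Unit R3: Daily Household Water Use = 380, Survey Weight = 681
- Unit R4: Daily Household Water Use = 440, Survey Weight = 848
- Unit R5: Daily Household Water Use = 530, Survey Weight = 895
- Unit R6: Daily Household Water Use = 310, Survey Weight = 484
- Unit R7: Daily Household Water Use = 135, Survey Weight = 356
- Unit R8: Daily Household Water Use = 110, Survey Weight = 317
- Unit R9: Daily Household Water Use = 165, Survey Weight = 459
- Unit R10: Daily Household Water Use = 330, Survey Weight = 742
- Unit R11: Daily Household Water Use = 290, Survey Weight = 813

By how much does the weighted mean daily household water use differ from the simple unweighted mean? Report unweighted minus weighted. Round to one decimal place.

Unweighted sum = 3295
Unweighted mean = 3295 / 11 = 299.54545
Weighted sum = 475×893 + 130×339 + 380×681 + 440×848 + 530×895 + 310×484 + 135×356 + 110×317 + 165×459 + 330×742 + 290×813
  = 424175 + 44070 + 258780 + 373120 + 474350 + 150040 + 48060 + 34870 + 75735 + 244860 + 235770 = 2363830
Sum of weights = 893 + 339 + 681 + 848 + 895 + 484 + 356 + 317 + 459 + 742 + 813 = 6827
Weighted mean = 2363830 / 6827 = 346.24725
Difference (unweighted minus weighted) = -46.701799

-46.7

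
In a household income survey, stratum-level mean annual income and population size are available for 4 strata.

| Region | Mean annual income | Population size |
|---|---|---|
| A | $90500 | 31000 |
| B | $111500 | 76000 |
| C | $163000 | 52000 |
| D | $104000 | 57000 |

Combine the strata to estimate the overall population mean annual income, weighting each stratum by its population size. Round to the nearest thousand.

Σ Nₕ·x̄ₕ = 90500×31000 + 111500×76000 + 163000×52000 + 104000×57000
  = 2805500000 + 8474000000 + 8476000000 + 5928000000 = 25683500000
Σ Nₕ = 31000 + 76000 + 52000 + 57000 = 216000
Overall mean = 25683500000 / 216000 = 118905.09

119000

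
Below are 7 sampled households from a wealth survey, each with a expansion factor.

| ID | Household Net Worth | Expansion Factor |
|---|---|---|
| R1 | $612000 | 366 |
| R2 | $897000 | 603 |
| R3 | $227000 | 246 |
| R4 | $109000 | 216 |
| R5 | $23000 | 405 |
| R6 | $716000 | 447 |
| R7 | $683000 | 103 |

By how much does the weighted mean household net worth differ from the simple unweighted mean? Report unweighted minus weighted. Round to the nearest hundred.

-54700

Unweighted sum = 612000 + 897000 + 227000 + 109000 + 23000 + 716000 + 683000 = 3267000
Unweighted mean = 3267000 / 7 = 466714.29
Weighted sum = 612000×366 + 897000×603 + 227000×246 + 109000×216 + 23000×405 + 716000×447 + 683000×103
  = 223992000 + 540891000 + 55842000 + 23544000 + 9315000 + 320052000 + 70349000 = 1243985000
Sum of weights = 366 + 603 + 246 + 216 + 405 + 447 + 103 = 2386
Weighted mean = 1243985000 / 2386 = 521368.4
Difference (unweighted minus weighted) = -54654.113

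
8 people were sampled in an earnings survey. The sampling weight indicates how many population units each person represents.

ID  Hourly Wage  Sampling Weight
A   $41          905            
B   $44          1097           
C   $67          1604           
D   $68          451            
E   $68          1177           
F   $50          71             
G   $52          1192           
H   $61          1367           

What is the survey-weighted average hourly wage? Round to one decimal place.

57.5

Weighted sum = 41×905 + 44×1097 + 67×1604 + 68×451 + 68×1177 + 50×71 + 52×1192 + 61×1367
  = 37105 + 48268 + 107468 + 30668 + 80036 + 3550 + 61984 + 83387 = 452466
Sum of weights = 905 + 1097 + 1604 + 451 + 1177 + 71 + 1192 + 1367 = 7864
Weighted mean = 452466 / 7864 = 57.536368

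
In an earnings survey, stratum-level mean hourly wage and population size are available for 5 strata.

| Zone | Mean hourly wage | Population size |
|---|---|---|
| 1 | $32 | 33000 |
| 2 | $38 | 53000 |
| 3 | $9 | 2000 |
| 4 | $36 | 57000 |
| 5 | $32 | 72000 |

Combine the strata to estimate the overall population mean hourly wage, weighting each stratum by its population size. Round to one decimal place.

34.3

Σ Nₕ·x̄ₕ = 7444000
Σ Nₕ = 33000 + 53000 + 2000 + 57000 + 72000 = 217000
Overall mean = 7444000 / 217000 = 34.304147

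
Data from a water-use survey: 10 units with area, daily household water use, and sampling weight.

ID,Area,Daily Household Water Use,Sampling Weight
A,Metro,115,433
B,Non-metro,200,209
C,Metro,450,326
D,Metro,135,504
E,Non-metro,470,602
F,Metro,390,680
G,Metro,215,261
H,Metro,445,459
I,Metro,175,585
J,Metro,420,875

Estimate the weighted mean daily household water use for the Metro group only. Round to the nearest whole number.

306

Metro rows: A, C, D, F, G, H, I, J
Weighted sum = 1259980
Sum of weights = 4123
Weighted mean = 1259980 / 4123 = 305.59787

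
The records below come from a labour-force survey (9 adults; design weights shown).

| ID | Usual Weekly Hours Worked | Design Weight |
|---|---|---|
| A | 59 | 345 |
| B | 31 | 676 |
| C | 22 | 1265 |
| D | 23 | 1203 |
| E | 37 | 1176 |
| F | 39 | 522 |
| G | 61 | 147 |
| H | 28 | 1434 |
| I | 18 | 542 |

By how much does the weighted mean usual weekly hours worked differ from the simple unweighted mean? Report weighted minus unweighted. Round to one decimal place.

-5.3

Unweighted sum = 59 + 31 + 22 + 23 + 37 + 39 + 61 + 28 + 18 = 318
Unweighted mean = 318 / 9 = 35.333333
Weighted sum = 59×345 + 31×676 + 22×1265 + 23×1203 + 37×1176 + 39×522 + 61×147 + 28×1434 + 18×542
  = 20355 + 20956 + 27830 + 27669 + 43512 + 20358 + 8967 + 40152 + 9756 = 219555
Sum of weights = 345 + 676 + 1265 + 1203 + 1176 + 522 + 147 + 1434 + 542 = 7310
Weighted mean = 219555 / 7310 = 30.034884
Difference (weighted minus unweighted) = -5.2984496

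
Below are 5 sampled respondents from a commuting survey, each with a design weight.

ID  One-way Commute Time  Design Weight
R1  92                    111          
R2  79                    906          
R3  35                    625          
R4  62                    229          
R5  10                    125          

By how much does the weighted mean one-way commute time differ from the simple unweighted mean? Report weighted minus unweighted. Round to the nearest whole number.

4

Unweighted sum = 92 + 79 + 35 + 62 + 10 = 278
Unweighted mean = 278 / 5 = 55.6
Weighted sum = 92×111 + 79×906 + 35×625 + 62×229 + 10×125
  = 119109
Sum of weights = 1996
Weighted mean = 119109 / 1996 = 59.673848
Difference (weighted minus unweighted) = 4.0738477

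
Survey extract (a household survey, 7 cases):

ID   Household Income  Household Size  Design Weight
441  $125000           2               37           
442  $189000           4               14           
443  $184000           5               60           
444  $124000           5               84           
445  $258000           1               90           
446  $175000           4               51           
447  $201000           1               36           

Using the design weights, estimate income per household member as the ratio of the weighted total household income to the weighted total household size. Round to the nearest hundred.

57700

Σ wᵢ·y = 125000×37 + 189000×14 + 184000×60 + 124000×84 + 258000×90 + 175000×51 + 201000×36
  = 4625000 + 2646000 + 11040000 + 10416000 + 23220000 + 8925000 + 7236000 = 68108000
Σ wᵢ·x = 2×37 + 4×14 + 5×60 + 5×84 + 1×90 + 4×51 + 1×36
  = 74 + 56 + 300 + 420 + 90 + 204 + 36 = 1180
Ratio = 68108000 / 1180 = 57718.644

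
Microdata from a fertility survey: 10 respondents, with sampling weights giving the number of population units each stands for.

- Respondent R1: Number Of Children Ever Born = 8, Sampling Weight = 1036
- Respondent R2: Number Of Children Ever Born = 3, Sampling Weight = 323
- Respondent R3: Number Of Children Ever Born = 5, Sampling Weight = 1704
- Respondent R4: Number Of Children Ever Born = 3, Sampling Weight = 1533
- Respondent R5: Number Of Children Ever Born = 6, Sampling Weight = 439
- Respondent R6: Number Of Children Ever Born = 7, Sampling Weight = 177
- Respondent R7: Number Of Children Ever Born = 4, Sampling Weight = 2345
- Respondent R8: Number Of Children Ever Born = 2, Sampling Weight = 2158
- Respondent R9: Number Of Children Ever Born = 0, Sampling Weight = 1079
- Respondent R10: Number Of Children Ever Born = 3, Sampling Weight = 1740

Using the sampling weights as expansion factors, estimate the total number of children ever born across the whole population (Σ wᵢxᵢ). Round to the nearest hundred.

Weighted total = 8×1036 + 3×323 + 5×1704 + 3×1533 + 6×439 + 7×177 + 4×2345 + 2×2158 + 0×1079 + 3×1740
  = 8288 + 969 + 8520 + 4599 + 2634 + 1239 + 9380 + 4316 + 0 + 5220 = 45165

45200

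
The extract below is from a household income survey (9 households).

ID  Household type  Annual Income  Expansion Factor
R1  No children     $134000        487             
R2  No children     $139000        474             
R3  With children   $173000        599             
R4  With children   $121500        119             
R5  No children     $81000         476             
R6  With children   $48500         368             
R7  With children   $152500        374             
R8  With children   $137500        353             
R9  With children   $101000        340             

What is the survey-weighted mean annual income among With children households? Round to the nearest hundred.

128100

With children rows: R3, R4, R6, R7, R8, R9
Weighted sum = 275846000
Sum of weights = 599 + 119 + 368 + 374 + 353 + 340 = 2153
Weighted mean = 275846000 / 2153 = 128121.69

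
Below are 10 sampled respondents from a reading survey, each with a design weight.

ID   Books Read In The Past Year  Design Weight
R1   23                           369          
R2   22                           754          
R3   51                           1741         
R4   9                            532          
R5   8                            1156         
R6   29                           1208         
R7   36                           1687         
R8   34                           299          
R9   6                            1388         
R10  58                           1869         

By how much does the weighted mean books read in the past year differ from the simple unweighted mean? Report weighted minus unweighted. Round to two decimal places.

4.26

Unweighted sum = 23 + 22 + 51 + 9 + 8 + 29 + 36 + 34 + 6 + 58 = 276
Unweighted mean = 276 / 10 = 27.6
Weighted sum = 23×369 + 22×754 + 51×1741 + 9×532 + 8×1156 + 29×1208 + 36×1687 + 34×299 + 6×1388 + 58×1869
  = 8487 + 16588 + 88791 + 4788 + 9248 + 35032 + 60732 + 10166 + 8328 + 108402 = 350562
Sum of weights = 369 + 754 + 1741 + 532 + 1156 + 1208 + 1687 + 299 + 1388 + 1869 = 11003
Weighted mean = 350562 / 11003 = 31.860583
Difference (weighted minus unweighted) = 4.2605835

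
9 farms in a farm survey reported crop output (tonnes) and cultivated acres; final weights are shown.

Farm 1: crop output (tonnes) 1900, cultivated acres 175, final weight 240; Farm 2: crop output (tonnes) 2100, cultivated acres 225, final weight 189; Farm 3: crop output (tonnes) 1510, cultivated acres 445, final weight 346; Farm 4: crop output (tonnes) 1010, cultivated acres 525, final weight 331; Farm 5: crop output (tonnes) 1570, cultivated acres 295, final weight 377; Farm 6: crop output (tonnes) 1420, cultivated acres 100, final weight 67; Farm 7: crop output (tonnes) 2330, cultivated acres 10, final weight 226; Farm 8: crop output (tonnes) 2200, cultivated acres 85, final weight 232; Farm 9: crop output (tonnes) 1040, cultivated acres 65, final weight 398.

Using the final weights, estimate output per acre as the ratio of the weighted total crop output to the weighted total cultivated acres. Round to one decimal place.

6.7

Σ wᵢ·y = 1900×240 + 2100×189 + 1510×346 + 1010×331 + 1570×377 + 1420×67 + 2330×226 + 2200×232 + 1040×398
  = 3847600
Σ wᵢ·x = 175×240 + 225×189 + 445×346 + 525×331 + 295×377 + 100×67 + 10×226 + 85×232 + 65×398
  = 42000 + 42525 + 153970 + 173775 + 111215 + 6700 + 2260 + 19720 + 25870 = 578035
Ratio = 3847600 / 578035 = 6.6563443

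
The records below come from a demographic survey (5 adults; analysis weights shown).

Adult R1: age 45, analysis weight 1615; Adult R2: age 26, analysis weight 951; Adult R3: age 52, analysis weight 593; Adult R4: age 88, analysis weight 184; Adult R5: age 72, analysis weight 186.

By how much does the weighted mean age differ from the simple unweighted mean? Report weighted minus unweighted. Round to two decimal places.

-11.88

Unweighted sum = 45 + 26 + 52 + 88 + 72 = 283
Unweighted mean = 283 / 5 = 56.6
Weighted sum = 45×1615 + 26×951 + 52×593 + 88×184 + 72×186
  = 72675 + 24726 + 30836 + 16192 + 13392 = 157821
Sum of weights = 1615 + 951 + 593 + 184 + 186 = 3529
Weighted mean = 157821 / 3529 = 44.721167
Difference (weighted minus unweighted) = -11.878833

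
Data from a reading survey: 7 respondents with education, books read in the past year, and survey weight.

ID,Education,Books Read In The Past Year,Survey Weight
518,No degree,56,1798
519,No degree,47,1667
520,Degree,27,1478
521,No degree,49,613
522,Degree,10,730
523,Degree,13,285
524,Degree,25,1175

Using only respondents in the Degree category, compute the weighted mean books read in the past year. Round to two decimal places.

21.89

Degree rows: 520, 522, 523, 524
Weighted sum = 27×1478 + 10×730 + 13×285 + 25×1175
  = 39906 + 7300 + 3705 + 29375 = 80286
Sum of weights = 1478 + 730 + 285 + 1175 = 3668
Weighted mean = 80286 / 3668 = 21.888222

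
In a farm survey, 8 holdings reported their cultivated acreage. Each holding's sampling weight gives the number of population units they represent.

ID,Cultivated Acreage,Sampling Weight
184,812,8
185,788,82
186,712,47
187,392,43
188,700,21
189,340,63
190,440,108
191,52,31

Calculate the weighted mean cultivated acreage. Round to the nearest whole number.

Weighted sum = 812×8 + 788×82 + 712×47 + 392×43 + 700×21 + 340×63 + 440×108 + 52×31
  = 6496 + 64616 + 33464 + 16856 + 14700 + 21420 + 47520 + 1612 = 206684
Sum of weights = 8 + 82 + 47 + 43 + 21 + 63 + 108 + 31 = 403
Weighted mean = 206684 / 403 = 512.86352

513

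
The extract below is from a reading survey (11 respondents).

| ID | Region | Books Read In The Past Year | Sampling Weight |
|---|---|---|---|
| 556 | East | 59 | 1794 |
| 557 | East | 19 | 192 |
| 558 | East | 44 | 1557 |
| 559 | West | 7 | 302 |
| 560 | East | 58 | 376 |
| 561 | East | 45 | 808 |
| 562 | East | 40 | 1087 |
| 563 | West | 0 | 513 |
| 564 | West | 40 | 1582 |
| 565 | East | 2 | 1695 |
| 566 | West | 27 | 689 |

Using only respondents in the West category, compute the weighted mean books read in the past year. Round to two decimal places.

West rows: 559, 563, 564, 566
Weighted sum = 7×302 + 0×513 + 40×1582 + 27×689
  = 2114 + 0 + 63280 + 18603 = 83997
Sum of weights = 302 + 513 + 1582 + 689 = 3086
Weighted mean = 83997 / 3086 = 27.21873

27.22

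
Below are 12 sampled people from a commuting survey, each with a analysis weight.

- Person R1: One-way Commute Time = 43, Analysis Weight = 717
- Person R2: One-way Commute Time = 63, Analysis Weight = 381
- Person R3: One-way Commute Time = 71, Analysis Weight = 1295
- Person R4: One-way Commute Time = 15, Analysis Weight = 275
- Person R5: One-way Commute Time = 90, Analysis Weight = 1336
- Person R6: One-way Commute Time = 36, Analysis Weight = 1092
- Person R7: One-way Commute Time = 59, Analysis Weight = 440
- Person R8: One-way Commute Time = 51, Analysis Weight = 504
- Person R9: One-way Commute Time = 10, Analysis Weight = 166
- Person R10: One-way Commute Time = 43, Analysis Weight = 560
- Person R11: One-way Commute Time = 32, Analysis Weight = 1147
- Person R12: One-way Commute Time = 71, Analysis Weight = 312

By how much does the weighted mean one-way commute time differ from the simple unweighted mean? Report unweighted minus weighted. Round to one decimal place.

-5.6

Unweighted sum = 43 + 63 + 71 + 15 + 90 + 36 + 59 + 51 + 10 + 43 + 32 + 71 = 584
Unweighted mean = 584 / 12 = 48.666667
Weighted sum = 43×717 + 63×381 + 71×1295 + 15×275 + 90×1336 + 36×1092 + 59×440 + 51×504 + 10×166 + 43×560 + 32×1147 + 71×312
  = 446716
Sum of weights = 717 + 381 + 1295 + 275 + 1336 + 1092 + 440 + 504 + 166 + 560 + 1147 + 312 = 8225
Weighted mean = 446716 / 8225 = 54.311976
Difference (unweighted minus weighted) = -5.645309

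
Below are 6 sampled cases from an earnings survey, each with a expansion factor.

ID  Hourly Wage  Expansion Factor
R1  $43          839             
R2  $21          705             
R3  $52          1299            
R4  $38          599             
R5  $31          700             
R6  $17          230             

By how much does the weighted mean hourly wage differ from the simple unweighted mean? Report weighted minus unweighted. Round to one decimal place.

Unweighted sum = 202
Unweighted mean = 202 / 6 = 33.666667
Weighted sum = 43×839 + 21×705 + 52×1299 + 38×599 + 31×700 + 17×230
  = 36077 + 14805 + 67548 + 22762 + 21700 + 3910 = 166802
Sum of weights = 4372
Weighted mean = 166802 / 4372 = 38.152333
Difference (weighted minus unweighted) = 4.4856664

4.5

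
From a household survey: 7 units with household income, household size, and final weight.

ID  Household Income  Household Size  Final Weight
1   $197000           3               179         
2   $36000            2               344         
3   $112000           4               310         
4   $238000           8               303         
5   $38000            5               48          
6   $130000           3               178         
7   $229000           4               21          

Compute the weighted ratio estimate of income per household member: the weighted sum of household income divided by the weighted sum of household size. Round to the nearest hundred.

32100

Σ wᵢ·y = 184254000
Σ wᵢ·x = 3×179 + 2×344 + 4×310 + 8×303 + 5×48 + 3×178 + 4×21
  = 537 + 688 + 1240 + 2424 + 240 + 534 + 84 = 5747
Ratio = 184254000 / 5747 = 32060.901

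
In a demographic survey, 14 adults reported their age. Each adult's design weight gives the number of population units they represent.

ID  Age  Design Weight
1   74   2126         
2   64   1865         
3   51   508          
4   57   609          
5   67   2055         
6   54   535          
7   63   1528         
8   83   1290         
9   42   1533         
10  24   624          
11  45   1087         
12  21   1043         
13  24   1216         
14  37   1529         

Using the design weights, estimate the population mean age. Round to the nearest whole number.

Weighted sum = 943151
Sum of weights = 17548
Weighted mean = 943151 / 17548 = 53.746923

54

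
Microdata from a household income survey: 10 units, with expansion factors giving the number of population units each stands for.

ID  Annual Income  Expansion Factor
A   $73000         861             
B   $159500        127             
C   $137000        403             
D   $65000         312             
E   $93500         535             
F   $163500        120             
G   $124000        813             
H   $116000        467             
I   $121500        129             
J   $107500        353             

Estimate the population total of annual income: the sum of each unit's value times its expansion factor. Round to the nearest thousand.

Weighted total = 436848000

436848000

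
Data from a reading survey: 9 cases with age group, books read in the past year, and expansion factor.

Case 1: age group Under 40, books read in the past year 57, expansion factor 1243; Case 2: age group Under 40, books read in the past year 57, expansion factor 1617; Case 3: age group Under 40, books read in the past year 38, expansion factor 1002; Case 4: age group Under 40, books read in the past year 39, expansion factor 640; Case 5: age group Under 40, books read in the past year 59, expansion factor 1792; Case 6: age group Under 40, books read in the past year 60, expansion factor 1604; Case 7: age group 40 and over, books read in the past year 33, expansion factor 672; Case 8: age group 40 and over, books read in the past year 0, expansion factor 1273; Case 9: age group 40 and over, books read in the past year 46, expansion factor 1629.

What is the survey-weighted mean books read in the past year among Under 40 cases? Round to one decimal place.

54.2

Under 40 rows: 1, 2, 3, 4, 5, 6
Weighted sum = 57×1243 + 57×1617 + 38×1002 + 39×640 + 59×1792 + 60×1604
  = 70851 + 92169 + 38076 + 24960 + 105728 + 96240 = 428024
Sum of weights = 1243 + 1617 + 1002 + 640 + 1792 + 1604 = 7898
Weighted mean = 428024 / 7898 = 54.193973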